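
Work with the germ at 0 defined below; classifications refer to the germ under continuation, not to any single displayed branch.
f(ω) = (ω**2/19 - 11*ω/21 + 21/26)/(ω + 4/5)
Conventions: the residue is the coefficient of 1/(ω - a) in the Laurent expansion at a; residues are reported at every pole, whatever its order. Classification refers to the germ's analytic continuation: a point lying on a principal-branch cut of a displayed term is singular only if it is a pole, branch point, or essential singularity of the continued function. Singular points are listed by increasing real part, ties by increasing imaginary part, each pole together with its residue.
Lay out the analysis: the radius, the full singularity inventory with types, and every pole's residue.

Denominator factor (ω + 4/5): pole of order 1 at -4/5, modulus 4/5.
The radius of convergence is the smallest modulus among the singular points: 4/5.
At the order-1 pole -4/5 set g(ω) = (ω - (-4/5))*f(ω) = ω**2/19 - 11*ω/21 + 21/26.
Simple pole: residue = g(a) at a = -4/5, which is 326891/259350.

Radius of convergence at 0: 4/5.
At -4/5: a pole of order 1; residue 326891/259350.


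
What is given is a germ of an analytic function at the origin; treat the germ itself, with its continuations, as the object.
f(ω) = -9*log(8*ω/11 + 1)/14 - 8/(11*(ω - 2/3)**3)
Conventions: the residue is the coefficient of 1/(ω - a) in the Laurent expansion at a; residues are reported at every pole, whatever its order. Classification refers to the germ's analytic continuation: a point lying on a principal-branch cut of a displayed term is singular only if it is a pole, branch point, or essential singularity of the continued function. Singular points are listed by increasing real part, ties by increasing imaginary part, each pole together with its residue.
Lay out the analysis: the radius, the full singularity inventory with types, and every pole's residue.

Radius of convergence at 0: 2/3.
At -11/8: a logarithmic branch point.
At 2/3: a pole of order 3; residue 0.

Denominator factor (ω - 2/3)^3: pole of order 3 at 2/3, modulus 2/3.
Branch term (-9/14)*log(1 - ω/(-11/8)): its argument vanishes at ω = -11/8, a logarithmic branch point, modulus 11/8.
The radius of convergence is the smallest modulus among the singular points: 2/3.
The branch term is analytic at 2/3 and contributes nothing to the residue; only the rational part matters.
At the order-3 pole 2/3 set g(ω) = (ω - (2/3))^3*(rational part) = -8/11.
Order-3 pole: residue = g''(a)/2; g''(2/3) = 0, so the residue is 0.
List the singular points by increasing real part (a conjugate pair: the negative imaginary part first).


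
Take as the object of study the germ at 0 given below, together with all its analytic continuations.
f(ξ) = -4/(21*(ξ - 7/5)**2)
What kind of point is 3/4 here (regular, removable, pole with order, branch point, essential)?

The point is a regular point.

Denominator factors: ξ - 7/5 = -13/20 at ξ = 3/4 — none vanishes.
So the germ continues analytically to 3/4.


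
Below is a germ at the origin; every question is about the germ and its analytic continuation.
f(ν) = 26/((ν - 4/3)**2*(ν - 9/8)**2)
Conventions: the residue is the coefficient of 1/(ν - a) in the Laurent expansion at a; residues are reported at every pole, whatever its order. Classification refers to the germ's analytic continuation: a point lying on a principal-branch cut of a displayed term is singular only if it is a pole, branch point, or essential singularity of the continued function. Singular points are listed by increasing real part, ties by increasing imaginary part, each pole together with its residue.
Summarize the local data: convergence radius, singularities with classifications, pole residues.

Radius of convergence at 0: 9/8.
At 9/8: a pole of order 2; residue 718848/125.
At 4/3: a pole of order 2; residue -718848/125.

Denominator factor (ν - 4/3)^2: pole of order 2 at 4/3, modulus 4/3.
Denominator factor (ν - 9/8)^2: pole of order 2 at 9/8, modulus 9/8.
The radius of convergence is the smallest modulus among the singular points: 9/8.
At the order-2 pole 9/8 set g(ν) = (ν - (9/8))^2*f(ν) = 26/(ν - 4/3)**2.
Order-2 pole: residue = g'(a); g'(9/8) = 718848/125, so the residue is 718848/125.
At the order-2 pole 4/3 set g(ν) = (ν - (4/3))^2*f(ν) = 26/(ν - 9/8)**2.
Order-2 pole: residue = g'(a); g'(4/3) = -718848/125, so the residue is -718848/125.
List the singular points by increasing real part (a conjugate pair: the negative imaginary part first).


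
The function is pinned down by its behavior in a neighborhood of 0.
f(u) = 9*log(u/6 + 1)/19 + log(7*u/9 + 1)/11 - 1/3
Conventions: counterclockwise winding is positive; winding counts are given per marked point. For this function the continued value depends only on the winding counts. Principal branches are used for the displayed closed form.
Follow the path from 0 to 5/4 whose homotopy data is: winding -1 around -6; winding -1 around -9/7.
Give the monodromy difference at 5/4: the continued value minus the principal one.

The rational part is single-valued and drops out of the difference; each branch term changes only by its own monodromy.
(1/11)*log(1 - u/(-9/7)): each positive loop around -9/7 adds 2*pi*i to the log, so winding -1 contributes (1/11)*(-1)*2*pi*i = -(2/11)*pi*i.
(9/19)*log(1 - u/(-6)): each positive loop around -6 adds 2*pi*i to the log, so winding -1 contributes (9/19)*(-1)*2*pi*i = -(18/19)*pi*i.
Summing the contributions at u = 5/4 gives -(236/209)*pi*i.

Continued minus principal equals -(236/209)*pi*i.


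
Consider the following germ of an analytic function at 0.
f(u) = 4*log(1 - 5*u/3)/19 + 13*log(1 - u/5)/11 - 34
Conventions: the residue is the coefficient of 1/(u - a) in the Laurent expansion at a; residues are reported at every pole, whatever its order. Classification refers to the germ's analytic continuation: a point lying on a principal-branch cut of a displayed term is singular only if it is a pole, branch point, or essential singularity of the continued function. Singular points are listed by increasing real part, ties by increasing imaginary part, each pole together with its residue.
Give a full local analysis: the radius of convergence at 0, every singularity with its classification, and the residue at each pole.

Branch term (4/19)*log(1 - u/(3/5)): its argument vanishes at u = 3/5, a logarithmic branch point, modulus 3/5.
Branch term (13/11)*log(1 - u/(5)): its argument vanishes at u = 5, a logarithmic branch point, modulus 5.
The radius of convergence is the smallest modulus among the singular points: 3/5.
List the singular points by increasing real part (a conjugate pair: the negative imaginary part first).

Radius of convergence at 0: 3/5.
At 3/5: a logarithmic branch point.
At 5: a logarithmic branch point.


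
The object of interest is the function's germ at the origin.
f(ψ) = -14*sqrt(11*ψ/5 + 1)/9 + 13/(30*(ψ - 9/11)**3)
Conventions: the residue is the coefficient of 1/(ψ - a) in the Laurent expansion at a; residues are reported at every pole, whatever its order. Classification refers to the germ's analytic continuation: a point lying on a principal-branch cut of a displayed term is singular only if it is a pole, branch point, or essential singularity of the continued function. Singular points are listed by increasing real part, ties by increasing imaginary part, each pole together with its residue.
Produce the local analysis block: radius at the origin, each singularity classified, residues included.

Denominator factor (ψ - 9/11)^3: pole of order 3 at 9/11, modulus 9/11.
Branch term (-14/9)*sqrt(1 - ψ/(-5/11)): its argument vanishes at ψ = -5/11, a square-root branch point, modulus 5/11.
The radius of convergence is the smallest modulus among the singular points: 5/11.
The branch term is analytic at 9/11 and contributes nothing to the residue; only the rational part matters.
At the order-3 pole 9/11 set g(ψ) = (ψ - (9/11))^3*(rational part) = 13/30.
Order-3 pole: residue = g''(a)/2; g''(9/11) = 0, so the residue is 0.
List the singular points by increasing real part (a conjugate pair: the negative imaginary part first).

Radius of convergence at 0: 5/11.
At -5/11: an algebraic (square-root) branch point.
At 9/11: a pole of order 3; residue 0.


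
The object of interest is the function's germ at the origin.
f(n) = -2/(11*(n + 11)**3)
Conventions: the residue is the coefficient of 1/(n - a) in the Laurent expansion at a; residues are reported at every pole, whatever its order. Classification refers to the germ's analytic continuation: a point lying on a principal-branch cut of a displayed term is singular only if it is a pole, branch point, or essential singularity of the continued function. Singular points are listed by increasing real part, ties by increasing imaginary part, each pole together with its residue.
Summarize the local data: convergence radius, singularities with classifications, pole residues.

Radius of convergence at 0: 11.
At -11: a pole of order 3; residue 0.

Denominator factor (n + 11)^3: pole of order 3 at -11, modulus 11.
The radius of convergence is the smallest modulus among the singular points: 11.
At the order-3 pole -11 set g(n) = (n - (-11))^3*f(n) = -2/11.
Order-3 pole: residue = g''(a)/2; g''(-11) = 0, so the residue is 0.


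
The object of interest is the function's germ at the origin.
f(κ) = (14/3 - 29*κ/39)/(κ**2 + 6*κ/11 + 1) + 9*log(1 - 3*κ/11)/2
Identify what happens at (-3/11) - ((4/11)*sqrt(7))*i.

The denominator factor κ**2 + 6*κ/11 + 1 vanishes at (-3/11) - ((4/11)*sqrt(7))*i and appears to the power 1; the numerator there equals (2089/429) + ((116/429)*sqrt(7))*i, nonzero, and no other factor vanishes.
The branch terms are analytic at this point.
Hence a pole whose order is the multiplicity, 1.

The point is a pole of order 1.


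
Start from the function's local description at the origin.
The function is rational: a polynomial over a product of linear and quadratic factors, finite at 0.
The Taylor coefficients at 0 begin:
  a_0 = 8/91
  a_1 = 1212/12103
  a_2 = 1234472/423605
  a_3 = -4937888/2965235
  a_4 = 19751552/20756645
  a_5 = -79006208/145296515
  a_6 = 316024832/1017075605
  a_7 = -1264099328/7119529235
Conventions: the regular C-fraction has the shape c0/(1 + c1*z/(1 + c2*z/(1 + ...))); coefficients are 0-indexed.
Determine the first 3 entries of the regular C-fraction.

Taylor coefficients (read off): a_0 = 8/91, a_1 = 1212/12103, a_2 = 1234472/423605.
c0 = a_0 = 8/91. Peel one level at a time: if S = 1 + c*z/S' with S'(0) = 1, then c is the z-coefficient of S and S' = c*z/(S - 1).
S_1 = c0/f = 1 + (-303/266)*z + (-1609777/50540)*z^2 + ...; c1 = -303/266.
S_2 = c1*z/(S_1 - 1) = 1 + (-1609777/57570)*z + ...; c2 = -1609777/57570.

The regular C-fraction coefficients are [8/91, -303/266, -1609777/57570].


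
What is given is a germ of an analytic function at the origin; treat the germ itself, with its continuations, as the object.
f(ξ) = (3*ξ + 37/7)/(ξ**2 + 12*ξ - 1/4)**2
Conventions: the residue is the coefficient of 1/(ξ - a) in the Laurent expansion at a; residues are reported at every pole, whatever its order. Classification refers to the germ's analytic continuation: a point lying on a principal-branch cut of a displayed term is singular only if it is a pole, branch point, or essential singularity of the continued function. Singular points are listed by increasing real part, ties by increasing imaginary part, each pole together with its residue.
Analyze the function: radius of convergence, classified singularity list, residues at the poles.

Denominator factor (ξ**2 + 12*ξ - 1/4)^2: discriminant 145, real irrational roots -6 + (1/2)*sqrt(145) and -6 - (1/2)*sqrt(145); poles of order 2, moduli -6 + (1/2)*sqrt(145) and 6 + (1/2)*sqrt(145).
The radius of convergence is the smallest modulus among the singular points: -6 + (1/2)*sqrt(145).
The factor ξ**2 + 12*ξ - 1/4 splits as (ξ - a)(ξ - a') with a = -6 - (1/2)*sqrt(145), a' = -6 + (1/2)*sqrt(145). At the order-2 pole a set g(ξ) = (ξ - a)^2*f(ξ) = [3*ξ + 37/7] / (ξ - a')^2.
Order-2 pole: residue = g'(a); g'(-6 - (1/2)*sqrt(145)) = -(178/147175)*sqrt(145), so the residue is -(178/147175)*sqrt(145).
The factor ξ**2 + 12*ξ - 1/4 splits as (ξ - a)(ξ - a') with a = -6 + (1/2)*sqrt(145), a' = -6 - (1/2)*sqrt(145). At the order-2 pole a set g(ξ) = (ξ - a)^2*f(ξ) = [3*ξ + 37/7] / (ξ - a')^2.
Order-2 pole: residue = g'(a); g'(-6 + (1/2)*sqrt(145)) = (178/147175)*sqrt(145), so the residue is (178/147175)*sqrt(145).
List the singular points by increasing real part (a conjugate pair: the negative imaginary part first).

Radius of convergence at 0: -6 + (1/2)*sqrt(145).
At -6 - (1/2)*sqrt(145): a pole of order 2; residue -(178/147175)*sqrt(145).
At -6 + (1/2)*sqrt(145): a pole of order 2; residue (178/147175)*sqrt(145).


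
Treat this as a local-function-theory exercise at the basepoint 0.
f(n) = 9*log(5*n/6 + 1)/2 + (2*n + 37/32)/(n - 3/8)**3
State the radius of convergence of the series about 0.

Denominator factor (n - 3/8)^3: pole of order 3 at 3/8, modulus 3/8.
Branch term (9/2)*log(1 - n/(-6/5)): its argument vanishes at n = -6/5, a logarithmic branch point, modulus 6/5.
The radius of convergence is the smallest modulus among the singular points: 3/8.

The radius of convergence is 3/8.


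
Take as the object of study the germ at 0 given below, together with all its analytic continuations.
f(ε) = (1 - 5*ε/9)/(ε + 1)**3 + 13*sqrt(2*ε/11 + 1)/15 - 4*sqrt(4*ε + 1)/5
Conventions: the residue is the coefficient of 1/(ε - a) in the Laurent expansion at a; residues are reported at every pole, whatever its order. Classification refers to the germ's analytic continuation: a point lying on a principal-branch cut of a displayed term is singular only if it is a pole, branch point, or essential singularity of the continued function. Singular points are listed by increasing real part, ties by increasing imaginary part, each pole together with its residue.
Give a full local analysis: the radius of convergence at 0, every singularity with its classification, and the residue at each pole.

Denominator factor (ε + 1)^3: pole of order 3 at -1, modulus 1.
Branch term (-4/5)*sqrt(1 - ε/(-1/4)): its argument vanishes at ε = -1/4, a square-root branch point, modulus 1/4.
Branch term (13/15)*sqrt(1 - ε/(-11/2)): its argument vanishes at ε = -11/2, a square-root branch point, modulus 11/2.
The radius of convergence is the smallest modulus among the singular points: 1/4.
The branch terms are analytic at -1 and contribute nothing to the residue; only the rational part matters.
At the order-3 pole -1 set g(ε) = (ε - (-1))^3*(rational part) = 1 - 5*ε/9.
Order-3 pole: residue = g''(a)/2; g''(-1) = 0, so the residue is 0.
List the singular points by increasing real part (a conjugate pair: the negative imaginary part first).

Radius of convergence at 0: 1/4.
At -11/2: an algebraic (square-root) branch point.
At -1: a pole of order 3; residue 0.
At -1/4: an algebraic (square-root) branch point.


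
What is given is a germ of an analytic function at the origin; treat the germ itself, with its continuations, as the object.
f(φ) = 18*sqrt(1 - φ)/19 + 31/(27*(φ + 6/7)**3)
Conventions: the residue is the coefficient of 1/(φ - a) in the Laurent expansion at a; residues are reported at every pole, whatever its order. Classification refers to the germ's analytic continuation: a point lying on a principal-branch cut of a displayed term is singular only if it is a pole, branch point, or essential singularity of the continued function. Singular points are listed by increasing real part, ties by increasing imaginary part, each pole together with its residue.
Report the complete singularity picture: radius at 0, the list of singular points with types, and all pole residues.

Radius of convergence at 0: 6/7.
At -6/7: a pole of order 3; residue 0.
At 1: an algebraic (square-root) branch point.

Denominator factor (φ + 6/7)^3: pole of order 3 at -6/7, modulus 6/7.
Branch term (18/19)*sqrt(1 - φ/(1)): its argument vanishes at φ = 1, a square-root branch point, modulus 1.
The radius of convergence is the smallest modulus among the singular points: 6/7.
The branch term is analytic at -6/7 and contributes nothing to the residue; only the rational part matters.
At the order-3 pole -6/7 set g(φ) = (φ - (-6/7))^3*(rational part) = 31/27.
Order-3 pole: residue = g''(a)/2; g''(-6/7) = 0, so the residue is 0.
List the singular points by increasing real part (a conjugate pair: the negative imaginary part first).


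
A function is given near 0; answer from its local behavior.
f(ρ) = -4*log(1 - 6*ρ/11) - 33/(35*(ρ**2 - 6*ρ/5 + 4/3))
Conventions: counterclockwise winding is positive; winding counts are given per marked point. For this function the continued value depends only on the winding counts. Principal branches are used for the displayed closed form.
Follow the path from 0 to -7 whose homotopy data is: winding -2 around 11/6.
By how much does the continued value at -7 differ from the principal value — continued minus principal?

Continued minus principal equals (16)*pi*i.

The rational part is single-valued and drops out of the difference; each branch term changes only by its own monodromy.
(-4)*log(1 - ρ/(11/6)): each positive loop around 11/6 adds 2*pi*i to the log, so winding -2 contributes (-4)*(-2)*2*pi*i = (16)*pi*i.
Summing the contributions at ρ = -7 gives (16)*pi*i.


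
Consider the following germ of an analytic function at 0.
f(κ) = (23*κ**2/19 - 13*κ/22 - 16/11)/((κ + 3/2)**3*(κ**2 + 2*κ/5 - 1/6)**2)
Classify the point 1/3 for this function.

Denominator factors: κ**2 + 2*κ/5 - 1/6 = 7/90 at κ = 1/3; κ + 3/2 = 11/6 at κ = 1/3 — none vanishes.
So the germ continues analytically to 1/3.

The point is a regular point.


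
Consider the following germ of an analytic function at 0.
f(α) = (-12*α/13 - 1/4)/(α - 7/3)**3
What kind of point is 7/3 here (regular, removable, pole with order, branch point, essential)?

The point is a pole of order 3.

The denominator factor α - 7/3 vanishes at 7/3 and appears to the power 3; the numerator there equals -125/52, nonzero, and no other factor vanishes.
Hence a pole whose order is the multiplicity, 3.


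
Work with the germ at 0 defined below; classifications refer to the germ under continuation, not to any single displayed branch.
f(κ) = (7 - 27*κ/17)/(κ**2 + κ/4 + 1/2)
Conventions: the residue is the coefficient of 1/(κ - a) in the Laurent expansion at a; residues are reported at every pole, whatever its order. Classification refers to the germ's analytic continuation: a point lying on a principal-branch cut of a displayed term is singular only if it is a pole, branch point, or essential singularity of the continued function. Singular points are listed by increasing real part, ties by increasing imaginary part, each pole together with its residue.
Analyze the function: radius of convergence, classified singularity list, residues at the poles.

Denominator factor (κ**2 + κ/4 + 1/2): discriminant -31/16, complex-conjugate roots (-1/8) + ((1/8)*sqrt(31))*i and (-1/8) - ((1/8)*sqrt(31))*i; poles of order 1, moduli (1/2)*sqrt(2) and (1/2)*sqrt(2).
The radius of convergence is the smallest modulus among the singular points: (1/2)*sqrt(2).
The factor κ**2 + κ/4 + 1/2 splits as (κ - a)(κ - a') with a = (-1/8) - ((1/8)*sqrt(31))*i, a' = (-1/8) + ((1/8)*sqrt(31))*i. At the order-1 pole a set g(κ) = (κ - a)*f(κ) = [7 - 27*κ/17] / (κ - a').
Simple pole: residue = g(a) at a = (-1/8) - ((1/8)*sqrt(31))*i, which is (-27/34) + ((979/1054)*sqrt(31))*i.
The factor κ**2 + κ/4 + 1/2 splits as (κ - a)(κ - a') with a = (-1/8) + ((1/8)*sqrt(31))*i, a' = (-1/8) - ((1/8)*sqrt(31))*i. At the order-1 pole a set g(κ) = (κ - a)*f(κ) = [7 - 27*κ/17] / (κ - a').
Simple pole: residue = g(a) at a = (-1/8) + ((1/8)*sqrt(31))*i, which is (-27/34) - ((979/1054)*sqrt(31))*i.
List the singular points by increasing real part (a conjugate pair: the negative imaginary part first).

Radius of convergence at 0: (1/2)*sqrt(2).
At (-1/8) - ((1/8)*sqrt(31))*i: a pole of order 1; residue (-27/34) + ((979/1054)*sqrt(31))*i.
At (-1/8) + ((1/8)*sqrt(31))*i: a pole of order 1; residue (-27/34) - ((979/1054)*sqrt(31))*i.


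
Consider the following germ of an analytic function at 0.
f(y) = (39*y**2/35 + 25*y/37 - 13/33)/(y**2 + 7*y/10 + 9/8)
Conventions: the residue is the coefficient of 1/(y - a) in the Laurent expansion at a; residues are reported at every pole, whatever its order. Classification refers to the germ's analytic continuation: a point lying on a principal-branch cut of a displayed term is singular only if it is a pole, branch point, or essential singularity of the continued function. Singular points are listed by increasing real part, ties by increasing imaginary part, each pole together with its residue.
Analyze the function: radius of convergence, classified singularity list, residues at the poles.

Radius of convergence at 0: (3/4)*sqrt(2).
At (-7/20) - ((1/20)*sqrt(401))*i: a pole of order 1; residue (-193/3700) - ((6884597/171367350)*sqrt(401))*i.
At (-7/20) + ((1/20)*sqrt(401))*i: a pole of order 1; residue (-193/3700) + ((6884597/171367350)*sqrt(401))*i.


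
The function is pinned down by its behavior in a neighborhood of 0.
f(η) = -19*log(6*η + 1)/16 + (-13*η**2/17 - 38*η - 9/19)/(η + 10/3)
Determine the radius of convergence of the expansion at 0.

Denominator factor (η + 10/3): pole of order 1 at -10/3, modulus 10/3.
Branch term (-19/16)*log(1 - η/(-1/6)): its argument vanishes at η = -1/6, a logarithmic branch point, modulus 1/6.
The radius of convergence is the smallest modulus among the singular points: 1/6.

The radius of convergence is 1/6.


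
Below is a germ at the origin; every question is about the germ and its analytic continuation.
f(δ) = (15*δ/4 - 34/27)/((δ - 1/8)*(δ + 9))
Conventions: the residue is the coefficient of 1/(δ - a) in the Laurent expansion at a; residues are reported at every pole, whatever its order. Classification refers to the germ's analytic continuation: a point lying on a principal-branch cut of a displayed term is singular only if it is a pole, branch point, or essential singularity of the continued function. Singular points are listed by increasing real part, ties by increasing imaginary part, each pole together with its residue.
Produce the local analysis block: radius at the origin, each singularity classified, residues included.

Denominator factor (δ + 9): pole of order 1 at -9, modulus 9.
Denominator factor (δ - 1/8): pole of order 1 at 1/8, modulus 1/8.
The radius of convergence is the smallest modulus among the singular points: 1/8.
At the order-1 pole -9 set g(δ) = (δ - (-9))*f(δ) = (15*δ/4 - 34/27)/(δ - 1/8).
Simple pole: residue = g(a) at a = -9, which is 7562/1971.
At the order-1 pole 1/8 set g(δ) = (δ - (1/8))*f(δ) = (15*δ/4 - 34/27)/(δ + 9).
Simple pole: residue = g(a) at a = 1/8, which is -683/7884.
List the singular points by increasing real part (a conjugate pair: the negative imaginary part first).

Radius of convergence at 0: 1/8.
At -9: a pole of order 1; residue 7562/1971.
At 1/8: a pole of order 1; residue -683/7884.


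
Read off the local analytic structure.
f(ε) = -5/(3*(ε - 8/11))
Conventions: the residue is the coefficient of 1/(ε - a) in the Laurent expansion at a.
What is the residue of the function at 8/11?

At the order-1 pole 8/11 set g(ε) = (ε - (8/11))*f(ε) = -5/3.
Simple pole: residue = g(a) at a = 8/11, which is -5/3.

The residue is -5/3.


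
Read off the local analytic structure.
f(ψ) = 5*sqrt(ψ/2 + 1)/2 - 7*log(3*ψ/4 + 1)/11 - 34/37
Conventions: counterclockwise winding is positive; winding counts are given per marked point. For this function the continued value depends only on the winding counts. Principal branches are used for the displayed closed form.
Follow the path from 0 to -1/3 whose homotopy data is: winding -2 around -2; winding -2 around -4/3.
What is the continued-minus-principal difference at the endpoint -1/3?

The rational part is single-valued and drops out of the difference; each branch term changes only by its own monodromy.
(-7/11)*log(1 - ψ/(-4/3)): each positive loop around -4/3 adds 2*pi*i to the log, so winding -2 contributes (-7/11)*(-2)*2*pi*i = (28/11)*pi*i.
(5/2)*sqrt(1 - ψ/(-2)): winding -2 is even, the square root returns to the same sheet, contribution 0.
Summing the contributions at ψ = -1/3 gives (28/11)*pi*i.

Continued minus principal equals (28/11)*pi*i.


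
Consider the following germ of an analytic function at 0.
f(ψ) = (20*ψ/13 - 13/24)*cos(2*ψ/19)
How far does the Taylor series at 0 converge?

The factor cos(2*ψ/19) is entire and contributes no finite singular point.
The polynomial part has no poles.
No finite singular points: the Taylor series at 0 converges everywhere.

The radius of convergence is infinite.


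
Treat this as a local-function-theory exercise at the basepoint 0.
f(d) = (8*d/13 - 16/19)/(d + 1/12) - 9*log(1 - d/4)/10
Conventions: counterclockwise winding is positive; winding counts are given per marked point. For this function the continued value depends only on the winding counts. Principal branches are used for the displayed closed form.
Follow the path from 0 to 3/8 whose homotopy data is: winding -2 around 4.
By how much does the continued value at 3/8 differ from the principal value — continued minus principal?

Continued minus principal equals (18/5)*pi*i.

The rational part is single-valued and drops out of the difference; each branch term changes only by its own monodromy.
(-9/10)*log(1 - d/(4)): each positive loop around 4 adds 2*pi*i to the log, so winding -2 contributes (-9/10)*(-2)*2*pi*i = (18/5)*pi*i.
Summing the contributions at d = 3/8 gives (18/5)*pi*i.


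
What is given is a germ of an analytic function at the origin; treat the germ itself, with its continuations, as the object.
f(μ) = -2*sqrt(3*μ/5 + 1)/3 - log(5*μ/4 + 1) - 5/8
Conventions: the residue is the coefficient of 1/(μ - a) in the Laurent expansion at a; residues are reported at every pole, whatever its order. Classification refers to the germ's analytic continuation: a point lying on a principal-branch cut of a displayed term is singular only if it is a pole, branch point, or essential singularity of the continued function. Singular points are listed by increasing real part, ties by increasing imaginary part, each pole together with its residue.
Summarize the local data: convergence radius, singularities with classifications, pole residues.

Radius of convergence at 0: 4/5.
At -5/3: an algebraic (square-root) branch point.
At -4/5: a logarithmic branch point.

Branch term (-1)*log(1 - μ/(-4/5)): its argument vanishes at μ = -4/5, a logarithmic branch point, modulus 4/5.
Branch term (-2/3)*sqrt(1 - μ/(-5/3)): its argument vanishes at μ = -5/3, a square-root branch point, modulus 5/3.
The radius of convergence is the smallest modulus among the singular points: 4/5.
List the singular points by increasing real part (a conjugate pair: the negative imaginary part first).


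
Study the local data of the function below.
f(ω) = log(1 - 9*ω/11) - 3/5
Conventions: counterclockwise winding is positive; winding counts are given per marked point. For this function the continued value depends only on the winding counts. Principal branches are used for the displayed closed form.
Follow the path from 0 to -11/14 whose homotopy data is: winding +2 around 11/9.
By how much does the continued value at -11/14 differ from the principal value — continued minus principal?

The rational part is single-valued and drops out of the difference; each branch term changes only by its own monodromy.
(1)*log(1 - ω/(11/9)): each positive loop around 11/9 adds 2*pi*i to the log, so winding +2 contributes (1)*(2)*2*pi*i = (4)*pi*i.
Summing the contributions at ω = -11/14 gives (4)*pi*i.

Continued minus principal equals (4)*pi*i.


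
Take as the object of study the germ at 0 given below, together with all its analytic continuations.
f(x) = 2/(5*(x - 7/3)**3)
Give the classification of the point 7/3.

The point is a pole of order 3.

The denominator factor x - 7/3 vanishes at 7/3 and appears to the power 3; the numerator there equals 2/5, nonzero, and no other factor vanishes.
Hence a pole whose order is the multiplicity, 3.


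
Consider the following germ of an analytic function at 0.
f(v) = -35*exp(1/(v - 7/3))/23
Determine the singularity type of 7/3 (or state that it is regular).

The exponent 1/(v - (7/3)) has a pole at 7/3, so exp(1/(v - (7/3))) takes every nonzero value near it: an essential singularity (not a pole of any order).

The point is an essential singularity.


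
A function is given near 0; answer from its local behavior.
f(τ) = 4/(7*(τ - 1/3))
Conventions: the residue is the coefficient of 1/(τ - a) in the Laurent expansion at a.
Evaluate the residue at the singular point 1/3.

The residue is 4/7.

At the order-1 pole 1/3 set g(τ) = (τ - (1/3))*f(τ) = 4/7.
Simple pole: residue = g(a) at a = 1/3, which is 4/7.


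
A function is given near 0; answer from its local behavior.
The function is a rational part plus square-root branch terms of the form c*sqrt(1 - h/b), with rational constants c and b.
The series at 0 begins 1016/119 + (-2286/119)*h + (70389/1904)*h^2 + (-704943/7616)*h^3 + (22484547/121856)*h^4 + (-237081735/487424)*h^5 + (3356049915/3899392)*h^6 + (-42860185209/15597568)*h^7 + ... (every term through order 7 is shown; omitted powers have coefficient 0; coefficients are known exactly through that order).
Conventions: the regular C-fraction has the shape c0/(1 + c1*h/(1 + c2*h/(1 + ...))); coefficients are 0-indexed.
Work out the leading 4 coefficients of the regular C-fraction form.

The regular C-fraction coefficients are [1016/119, 9/4, -1323/4064, -13917/4064].

Taylor coefficients (read off): a_0 = 1016/119, a_1 = -2286/119, a_2 = 70389/1904, a_3 = -704943/7616.
c0 = a_0 = 1016/119. Peel one level at a time: if S = 1 + c*h/S' with S'(0) = 1, then c is the h-coefficient of S and S' = c*h/(S - 1).
S_1 = c0/f = 1 + (9/4)*h + (11907/16256)*h^2 + ...; c1 = 9/4.
S_2 = c1*h/(S_1 - 1) = 1 + (-1323/4064)*h + (-18412191/16516096)*h^2 + ...; c2 = -1323/4064.
S_3 = c2*h/(S_2 - 1) = 1 + (-13917/4064)*h + ...; c3 = -13917/4064.


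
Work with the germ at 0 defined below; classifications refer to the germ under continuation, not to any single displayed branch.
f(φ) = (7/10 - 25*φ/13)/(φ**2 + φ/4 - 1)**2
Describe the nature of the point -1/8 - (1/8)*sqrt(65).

The denominator factor φ**2 + φ/4 - 1 vanishes at -1/8 - (1/8)*sqrt(65) and appears to the power 2; the numerator there equals 489/520 + (25/104)*sqrt(65), nonzero, and no other factor vanishes.
Hence a pole whose order is the multiplicity, 2.

The point is a pole of order 2.


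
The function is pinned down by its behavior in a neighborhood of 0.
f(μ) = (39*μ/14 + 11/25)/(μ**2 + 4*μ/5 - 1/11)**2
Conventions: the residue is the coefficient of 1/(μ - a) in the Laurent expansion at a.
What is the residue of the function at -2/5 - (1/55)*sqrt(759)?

The factor μ**2 + 4*μ/5 - 1/11 splits as (μ - a)(μ - a') with a = -2/5 - (1/55)*sqrt(759), a' = -2/5 + (1/55)*sqrt(759). At the order-2 pole a set g(μ) = (μ - a)^2*f(μ) = [39*μ/14 + 11/25] / (μ - a')^2.
Order-2 pole: residue = g'(a); g'(-2/5 - (1/55)*sqrt(759)) = -(3245/66654)*sqrt(759), so the residue is -(3245/66654)*sqrt(759).

The residue is -(3245/66654)*sqrt(759).


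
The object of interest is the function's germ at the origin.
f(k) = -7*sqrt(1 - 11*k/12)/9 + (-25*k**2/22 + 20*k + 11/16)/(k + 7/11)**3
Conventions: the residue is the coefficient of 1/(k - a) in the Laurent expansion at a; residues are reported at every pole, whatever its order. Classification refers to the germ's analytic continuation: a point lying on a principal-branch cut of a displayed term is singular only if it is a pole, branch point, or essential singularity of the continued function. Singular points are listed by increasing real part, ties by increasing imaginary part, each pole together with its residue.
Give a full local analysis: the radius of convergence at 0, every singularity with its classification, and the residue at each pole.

Radius of convergence at 0: 7/11.
At -7/11: a pole of order 3; residue -25/22.
At 12/11: an algebraic (square-root) branch point.

Denominator factor (k + 7/11)^3: pole of order 3 at -7/11, modulus 7/11.
Branch term (-7/9)*sqrt(1 - k/(12/11)): its argument vanishes at k = 12/11, a square-root branch point, modulus 12/11.
The radius of convergence is the smallest modulus among the singular points: 7/11.
The branch term is analytic at -7/11 and contributes nothing to the residue; only the rational part matters.
At the order-3 pole -7/11 set g(k) = (k - (-7/11))^3*(rational part) = -25*k**2/22 + 20*k + 11/16.
Order-3 pole: residue = g''(a)/2; g''(-7/11) = -25/11, so the residue is -25/22.
List the singular points by increasing real part (a conjugate pair: the negative imaginary part first).


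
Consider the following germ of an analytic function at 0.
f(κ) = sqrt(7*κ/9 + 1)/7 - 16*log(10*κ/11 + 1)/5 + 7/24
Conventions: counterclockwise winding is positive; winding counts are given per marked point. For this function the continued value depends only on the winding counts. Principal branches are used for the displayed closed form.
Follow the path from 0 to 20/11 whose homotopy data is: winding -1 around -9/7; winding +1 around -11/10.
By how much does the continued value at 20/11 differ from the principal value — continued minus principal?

Continued minus principal equals (-(2/231)*sqrt(2629)) - ((32/5)*pi)*i.

The rational part is single-valued and drops out of the difference; each branch term changes only by its own monodromy.
(-16/5)*log(1 - κ/(-11/10)): each positive loop around -11/10 adds 2*pi*i to the log, so winding +1 contributes (-16/5)*(1)*2*pi*i = -(32/5)*pi*i.
(1/7)*sqrt(1 - κ/(-9/7)): winding -1 is odd, the square root flips sign, contributing -2*(1/7)*sqrt(1 - (20/11)/(-9/7)) = -2*(1/7)*sqrt(239/99) = -(2/231)*sqrt(2629).
Summing the contributions at κ = 20/11 gives (-(2/231)*sqrt(2629)) - ((32/5)*pi)*i.


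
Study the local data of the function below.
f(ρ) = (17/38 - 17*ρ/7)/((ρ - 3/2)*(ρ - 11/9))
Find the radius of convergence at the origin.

The radius of convergence is 11/9.

Denominator factor (ρ - 11/9): pole of order 1 at 11/9, modulus 11/9.
Denominator factor (ρ - 3/2): pole of order 1 at 3/2, modulus 3/2.
The radius of convergence is the smallest modulus among the singular points: 11/9.


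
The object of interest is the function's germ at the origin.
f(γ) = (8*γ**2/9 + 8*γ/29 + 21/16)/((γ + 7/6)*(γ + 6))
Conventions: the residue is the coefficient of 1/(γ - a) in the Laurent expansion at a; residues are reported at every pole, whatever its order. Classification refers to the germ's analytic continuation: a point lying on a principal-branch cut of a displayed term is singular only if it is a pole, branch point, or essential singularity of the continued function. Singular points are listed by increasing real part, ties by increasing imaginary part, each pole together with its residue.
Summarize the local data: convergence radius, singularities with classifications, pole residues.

Denominator factor (γ + 6): pole of order 1 at -6, modulus 6.
Denominator factor (γ + 7/6): pole of order 1 at -7/6, modulus 7/6.
The radius of convergence is the smallest modulus among the singular points: 7/6.
At the order-1 pole -6 set g(γ) = (γ - (-6))*f(γ) = (8*γ**2/9 + 8*γ/29 + 21/16)/(γ + 7/6).
Simple pole: residue = g(a) at a = -6, which is -44067/6728.
At the order-1 pole -7/6 set g(γ) = (γ - (-7/6))*f(γ) = (8*γ**2/9 + 8*γ/29 + 21/16)/(γ + 6).
Simple pole: residue = g(a) at a = -7/6, which is 82705/181656.
List the singular points by increasing real part (a conjugate pair: the negative imaginary part first).

Radius of convergence at 0: 7/6.
At -6: a pole of order 1; residue -44067/6728.
At -7/6: a pole of order 1; residue 82705/181656.


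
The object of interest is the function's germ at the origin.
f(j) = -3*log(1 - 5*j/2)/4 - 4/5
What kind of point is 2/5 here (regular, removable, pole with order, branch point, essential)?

The term (-3/4)*log(1 - j/(2/5)) has argument 1 - 2/5/(2/5) = 0 at 2/5: a logarithmic (infinitely-sheeted) branch point; the remaining terms are analytic or single-valued there.

The point is a logarithmic branch point.


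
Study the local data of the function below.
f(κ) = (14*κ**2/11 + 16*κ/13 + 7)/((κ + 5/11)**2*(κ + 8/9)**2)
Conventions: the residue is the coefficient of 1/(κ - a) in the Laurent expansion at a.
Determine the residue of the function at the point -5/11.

At the order-2 pole -5/11 set g(κ) = (κ - (-5/11))^2*f(κ) = (14*κ**2/11 + 16*κ/13 + 7)/(κ + 8/9)**2.
Order-2 pole: residue = g'(a); g'(-5/11) = -168710850/1033591, so the residue is -168710850/1033591.

The residue is -168710850/1033591.


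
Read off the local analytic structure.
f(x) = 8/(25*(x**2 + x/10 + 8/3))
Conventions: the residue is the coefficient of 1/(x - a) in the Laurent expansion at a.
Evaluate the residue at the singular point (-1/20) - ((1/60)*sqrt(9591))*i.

The factor x**2 + x/10 + 8/3 splits as (x - a)(x - a') with a = (-1/20) - ((1/60)*sqrt(9591))*i, a' = (-1/20) + ((1/60)*sqrt(9591))*i. At the order-1 pole a set g(x) = (x - a)*f(x) = [8/25] / (x - a').
Simple pole: residue = g(a) at a = (-1/20) - ((1/60)*sqrt(9591))*i, which is ((16/15985)*sqrt(9591))*i.

The residue is ((16/15985)*sqrt(9591))*i.


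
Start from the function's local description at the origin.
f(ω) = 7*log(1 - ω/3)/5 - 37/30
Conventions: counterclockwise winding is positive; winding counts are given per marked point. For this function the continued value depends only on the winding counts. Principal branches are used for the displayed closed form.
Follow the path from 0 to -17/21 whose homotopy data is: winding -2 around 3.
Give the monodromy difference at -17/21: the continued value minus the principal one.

Continued minus principal equals -(28/5)*pi*i.

The rational part is single-valued and drops out of the difference; each branch term changes only by its own monodromy.
(7/5)*log(1 - ω/(3)): each positive loop around 3 adds 2*pi*i to the log, so winding -2 contributes (7/5)*(-2)*2*pi*i = -(28/5)*pi*i.
Summing the contributions at ω = -17/21 gives -(28/5)*pi*i.


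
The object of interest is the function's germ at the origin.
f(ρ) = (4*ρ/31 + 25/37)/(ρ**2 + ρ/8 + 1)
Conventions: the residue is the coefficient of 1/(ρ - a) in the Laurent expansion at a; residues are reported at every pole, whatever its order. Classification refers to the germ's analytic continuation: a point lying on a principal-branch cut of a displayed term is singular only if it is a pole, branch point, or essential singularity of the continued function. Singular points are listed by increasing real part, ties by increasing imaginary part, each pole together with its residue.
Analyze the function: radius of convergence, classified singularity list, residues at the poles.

Denominator factor (ρ**2 + ρ/8 + 1): discriminant -255/64, complex-conjugate roots (-1/16) + ((1/16)*sqrt(255))*i and (-1/16) - ((1/16)*sqrt(255))*i; poles of order 1, moduli 1 and 1.
The radius of convergence is the smallest modulus among the singular points: 1.
The factor ρ**2 + ρ/8 + 1 splits as (ρ - a)(ρ - a') with a = (-1/16) - ((1/16)*sqrt(255))*i, a' = (-1/16) + ((1/16)*sqrt(255))*i. At the order-1 pole a set g(ρ) = (ρ - a)*f(ρ) = [4*ρ/31 + 25/37] / (ρ - a').
Simple pole: residue = g(a) at a = (-1/16) - ((1/16)*sqrt(255))*i, which is (2/31) + ((2042/97495)*sqrt(255))*i.
The factor ρ**2 + ρ/8 + 1 splits as (ρ - a)(ρ - a') with a = (-1/16) + ((1/16)*sqrt(255))*i, a' = (-1/16) - ((1/16)*sqrt(255))*i. At the order-1 pole a set g(ρ) = (ρ - a)*f(ρ) = [4*ρ/31 + 25/37] / (ρ - a').
Simple pole: residue = g(a) at a = (-1/16) + ((1/16)*sqrt(255))*i, which is (2/31) - ((2042/97495)*sqrt(255))*i.
List the singular points by increasing real part (a conjugate pair: the negative imaginary part first).

Radius of convergence at 0: 1.
At (-1/16) - ((1/16)*sqrt(255))*i: a pole of order 1; residue (2/31) + ((2042/97495)*sqrt(255))*i.
At (-1/16) + ((1/16)*sqrt(255))*i: a pole of order 1; residue (2/31) - ((2042/97495)*sqrt(255))*i.
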